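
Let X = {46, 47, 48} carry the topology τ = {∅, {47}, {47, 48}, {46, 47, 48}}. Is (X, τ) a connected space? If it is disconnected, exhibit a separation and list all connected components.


(X, τ) is connected.

Find clopen sets (U ∈ τ with X ∖ U ∈ τ):
  U = ∅, X ∖ U = {46, 47, 48} — both open, so U is clopen.
  U = {46, 47, 48}, X ∖ U = ∅ — both open, so U is clopen.
Only trivial clopens (∅ and X) exist, so (X, τ) is connected.
Compute connected components by grouping points that agree on all clopens:
  component: {46, 47, 48}


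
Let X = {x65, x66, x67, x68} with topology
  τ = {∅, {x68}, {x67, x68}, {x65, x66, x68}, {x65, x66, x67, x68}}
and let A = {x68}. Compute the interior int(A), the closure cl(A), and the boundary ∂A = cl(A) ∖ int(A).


int(A) = {x68}, cl(A) = {x65, x66, x67, x68}, ∂A = {x65, x66, x67}.

Closed sets in (X, τ) are complements of opens:
  closed(X, τ) = {∅, {x67}, {x65, x66}, {x65, x66, x67}, {x65, x66, x67, x68}}.
int(A) = ⋃ {U ∈ τ : U ⊆ A}. Opens contained in A: ∅, {x68}.
Taking the union of these: int(A) = {x68}.
cl(A) = ⋂ {C closed : A ⊆ C}. Closed sets containing A: {x65, x66, x67, x68}.
Intersecting these: cl(A) = {x65, x66, x67, x68}.
∂A = cl(A) ∖ int(A) = {x65, x66, x67, x68} ∖ {x68} = {x65, x66, x67}.


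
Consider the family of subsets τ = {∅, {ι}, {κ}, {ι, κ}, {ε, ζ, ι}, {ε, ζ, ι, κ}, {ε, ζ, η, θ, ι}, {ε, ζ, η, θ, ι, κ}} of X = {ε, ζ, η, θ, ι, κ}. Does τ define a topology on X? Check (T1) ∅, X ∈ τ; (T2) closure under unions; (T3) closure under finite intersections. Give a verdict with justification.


τ IS a topology on X.

Axiom (T1): ∅ ∈ τ? Yes; X ∈ τ? Yes.
Axiom (T2/T3): check pairwise unions and intersections of members of τ.
All pairwise intersections and unions checked — each lies in τ. Therefore τ satisfies (T1), (T2), (T3): it IS a topology on X.


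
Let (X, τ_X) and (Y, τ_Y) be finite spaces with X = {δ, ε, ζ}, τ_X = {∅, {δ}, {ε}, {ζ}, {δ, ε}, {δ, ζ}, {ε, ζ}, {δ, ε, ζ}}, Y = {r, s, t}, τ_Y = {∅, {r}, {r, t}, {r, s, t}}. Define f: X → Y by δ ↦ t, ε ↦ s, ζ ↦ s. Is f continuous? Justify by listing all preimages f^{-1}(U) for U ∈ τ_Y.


f IS continuous.

Compute f^{-1}(U) for each U ∈ τ_Y:
  U = ∅: f^{-1}(U) = ∅ ∈ τ_X ✓.
  U = {r}: f^{-1}(U) = ∅ ∈ τ_X ✓.
  U = {r, t}: f^{-1}(U) = {δ} ∈ τ_X ✓.
  U = {r, s, t}: f^{-1}(U) = {δ, ε, ζ} ∈ τ_X ✓.
Every preimage lies in τ_X, so f IS continuous.


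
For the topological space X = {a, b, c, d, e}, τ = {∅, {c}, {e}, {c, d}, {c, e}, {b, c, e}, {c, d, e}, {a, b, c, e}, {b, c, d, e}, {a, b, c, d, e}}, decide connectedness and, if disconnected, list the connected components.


(X, τ) is connected.

Find clopen sets (U ∈ τ with X ∖ U ∈ τ):
  U = ∅, X ∖ U = {a, b, c, d, e} — both open, so U is clopen.
  U = {a, b, c, d, e}, X ∖ U = ∅ — both open, so U is clopen.
Only trivial clopens (∅ and X) exist, so (X, τ) is connected.
Compute connected components by grouping points that agree on all clopens:
  component: {a, b, c, d, e}


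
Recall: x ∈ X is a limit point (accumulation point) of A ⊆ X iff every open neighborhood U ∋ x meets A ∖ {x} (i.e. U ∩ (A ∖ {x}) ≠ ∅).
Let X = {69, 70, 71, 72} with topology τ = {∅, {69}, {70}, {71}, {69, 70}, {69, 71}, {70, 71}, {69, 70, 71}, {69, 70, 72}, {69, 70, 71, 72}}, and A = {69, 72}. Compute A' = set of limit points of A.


A' = {72}

For each x ∈ X, list the open sets U ∈ τ with x ∈ U, then check whether U ∩ (A ∖ {x}) ≠ ∅ for every such U.
  x = 69: open {69} ∋ x has {69} ∩ (A ∖ {69}) = ∅, so x is NOT a limit point.
  x = 70: open {70} ∋ x has {70} ∩ (A ∖ {70}) = ∅, so x is NOT a limit point.
  x = 71: open {71} ∋ x has {71} ∩ (A ∖ {71}) = ∅, so x is NOT a limit point.
  x = 72: opens ∋ x are {69, 70, 72}, {69, 70, 71, 72}; each meets A ∖ {72}, so x IS a limit point.
Collecting: A' = {72}.


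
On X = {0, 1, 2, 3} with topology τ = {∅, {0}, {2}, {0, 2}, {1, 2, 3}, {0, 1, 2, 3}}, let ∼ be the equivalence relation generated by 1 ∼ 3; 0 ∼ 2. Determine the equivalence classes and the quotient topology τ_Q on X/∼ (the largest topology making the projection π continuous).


X/∼ = {[0=2], [1=3]}; |τ_Q| = 3.

Equivalence classes: [0=2], [1=3].
Quotient map π: X → X/∼ sends 0 ↦ [0=2], 1 ↦ [1=3], 2 ↦ [0=2], 3 ↦ [1=3].
For each subset V ⊆ X/∼, compute π^{-1}(V) ⊆ X and check whether π^{-1}(V) ∈ τ. V is open in τ_Q iff π^{-1}(V) ∈ τ.
  V = {}: π^{-1}(V) = ∅ ∈ τ ✓.
  V = {[0=2]}: π^{-1}(V) = {0, 2} ∈ τ ✓.
  V = {[1=3]}: π^{-1}(V) = {1, 3} ∉ τ ✗.
  V = {[0=2], [1=3]}: π^{-1}(V) = {0, 1, 2, 3} ∈ τ ✓.
Open sets in the quotient: τ_Q = {{}, {[0=2]}, {[0=2], [1=3]}} (3 elements).


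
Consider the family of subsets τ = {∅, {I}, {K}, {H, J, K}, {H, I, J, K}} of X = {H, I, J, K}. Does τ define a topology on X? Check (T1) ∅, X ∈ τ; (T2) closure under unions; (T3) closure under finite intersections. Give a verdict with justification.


τ is NOT a topology on X.

Axiom (T1): ∅ ∈ τ? Yes; X ∈ τ? Yes.
Axiom (T2/T3): check pairwise unions and intersections of members of τ.
Counterexample for (T2): {I} ∪ {K} = {I, K} ∉ τ. Therefore τ is NOT a topology.


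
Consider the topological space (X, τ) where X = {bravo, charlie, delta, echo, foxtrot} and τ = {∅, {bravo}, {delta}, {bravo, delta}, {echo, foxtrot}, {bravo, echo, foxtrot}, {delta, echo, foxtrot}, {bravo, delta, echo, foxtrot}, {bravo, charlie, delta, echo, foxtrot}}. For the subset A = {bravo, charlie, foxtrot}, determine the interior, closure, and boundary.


int(A) = {bravo}, cl(A) = {bravo, charlie, echo, foxtrot}, ∂A = {charlie, echo, foxtrot}.

Closed sets in (X, τ) are complements of opens:
  closed(X, τ) = {∅, {charlie}, {bravo, charlie}, {charlie, delta}, {bravo, charlie, delta}, {charlie, echo, foxtrot}, {bravo, charlie, echo, foxtrot}, {charlie, delta, echo, foxtrot}, {bravo, charlie, delta, echo, foxtrot}}.
int(A) = ⋃ {U ∈ τ : U ⊆ A}. Opens contained in A: ∅, {bravo}.
Taking the union of these: int(A) = {bravo}.
cl(A) = ⋂ {C closed : A ⊆ C}. Closed sets containing A: {bravo, charlie, echo, foxtrot}, {bravo, charlie, delta, echo, foxtrot}.
Intersecting these: cl(A) = {bravo, charlie, echo, foxtrot}.
∂A = cl(A) ∖ int(A) = {bravo, charlie, echo, foxtrot} ∖ {bravo} = {charlie, echo, foxtrot}.


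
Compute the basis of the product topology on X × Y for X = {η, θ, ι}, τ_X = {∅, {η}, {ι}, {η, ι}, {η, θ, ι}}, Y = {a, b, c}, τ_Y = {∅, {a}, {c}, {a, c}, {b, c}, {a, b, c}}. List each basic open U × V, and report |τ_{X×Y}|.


Basis B = {∅ × ∅, {η} × {a}, {η} × {c}, {ι} × {a}, {ι} × {c}, {η} × {a, c}, {η, ι} × {a}, {η} × {b, c}, {η, ι} × {c}, {ι} × {a, c}, {ι} × {b, c}, {η} × {a, b, c}, {η, θ, ι} × {a}, {η, θ, ι} × {c}, {ι} × {a, b, c}, {η, ι} × {a, c}, {η, ι} × {b, c}, {η, ι} × {a, b, c}, {η, θ, ι} × {a, c}, {η, θ, ι} × {b, c}, {η, θ, ι} × {a, b, c}}; |τ_{X×Y}| = 70.

Enumerate products U × V with U ∈ τ_X, V ∈ τ_Y (deduplicated):
  ∅ × ∅ = {} (∅)
  {η} × {a} = {(η,a)}
  {η} × {c} = {(η,c)}
  {ι} × {a} = {(ι,a)}
  {ι} × {c} = {(ι,c)}
  {η} × {a, c} = {(η,a), (η,c)}
  {η, ι} × {a} = {(η,a), (ι,a)}
  {η} × {b, c} = {(η,b), (η,c)}
  {η, ι} × {c} = {(η,c), (ι,c)}
  {ι} × {a, c} = {(ι,a), (ι,c)}
  {ι} × {b, c} = {(ι,b), (ι,c)}
  {η} × {a, b, c} = {(η,a), (η,b), (η,c)}
  {η, θ, ι} × {a} = {(η,a), (θ,a), (ι,a)}
  {η, θ, ι} × {c} = {(η,c), (θ,c), (ι,c)}
  {ι} × {a, b, c} = {(ι,a), (ι,b), (ι,c)}
  {η, ι} × {a, c} = {(η,a), (η,c), (ι,a), (ι,c)}
  {η, ι} × {b, c} = {(η,b), (η,c), (ι,b), (ι,c)}
  {η, ι} × {a, b, c} = {(η,a), (η,b), (η,c), (ι,a), (ι,b), (ι,c)}
  {η, θ, ι} × {a, c} = {(η,a), (η,c), (θ,a), (θ,c), (ι,a), (ι,c)}
  {η, θ, ι} × {b, c} = {(η,b), (η,c), (θ,b), (θ,c), (ι,b), (ι,c)}
  {η, θ, ι} × {a, b, c} = {(η,a), (η,b), (η,c), (θ,a), (θ,b), (θ,c), (ι,a), (ι,b), (ι,c)}
These 21 distinct sets form the basis B.
Close under arbitrary unions to get τ_{X×Y}; counting gives |τ_{X×Y}| = 70.


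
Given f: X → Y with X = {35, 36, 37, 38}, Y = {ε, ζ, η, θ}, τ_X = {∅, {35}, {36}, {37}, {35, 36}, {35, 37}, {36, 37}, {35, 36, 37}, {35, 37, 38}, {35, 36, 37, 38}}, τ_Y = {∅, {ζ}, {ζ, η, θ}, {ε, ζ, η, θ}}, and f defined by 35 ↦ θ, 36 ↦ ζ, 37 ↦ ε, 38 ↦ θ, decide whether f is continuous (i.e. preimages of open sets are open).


f is NOT continuous.

Compute f^{-1}(U) for each U ∈ τ_Y:
  U = ∅: f^{-1}(U) = ∅ ∈ τ_X ✓.
  U = {ζ}: f^{-1}(U) = {36} ∈ τ_X ✓.
  U = {ζ, η, θ}: f^{-1}(U) = {35, 36, 38} ∉ τ_X ✗.
  U = {ε, ζ, η, θ}: f^{-1}(U) = {35, 36, 37, 38} ∈ τ_X ✓.
Found U = {ζ, η, θ} with f^{-1}(U) = {35, 36, 38} not in τ_X. Therefore f is NOT continuous.


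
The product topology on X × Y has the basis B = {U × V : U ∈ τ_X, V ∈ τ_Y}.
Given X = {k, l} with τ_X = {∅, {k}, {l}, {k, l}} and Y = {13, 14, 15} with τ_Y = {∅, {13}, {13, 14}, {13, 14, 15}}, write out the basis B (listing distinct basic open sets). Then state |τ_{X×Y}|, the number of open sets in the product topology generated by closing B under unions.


Basis B = {∅ × ∅, {k} × {13}, {l} × {13}, {k} × {13, 14}, {k, l} × {13}, {l} × {13, 14}, {k} × {13, 14, 15}, {l} × {13, 14, 15}, {k, l} × {13, 14}, {k, l} × {13, 14, 15}}; |τ_{X×Y}| = 16.

Enumerate products U × V with U ∈ τ_X, V ∈ τ_Y (deduplicated):
  ∅ × ∅ = {} (∅)
  {k} × {13} = {(k,13)}
  {l} × {13} = {(l,13)}
  {k} × {13, 14} = {(k,13), (k,14)}
  {k, l} × {13} = {(k,13), (l,13)}
  {l} × {13, 14} = {(l,13), (l,14)}
  {k} × {13, 14, 15} = {(k,13), (k,14), (k,15)}
  {l} × {13, 14, 15} = {(l,13), (l,14), (l,15)}
  {k, l} × {13, 14} = {(k,13), (k,14), (l,13), (l,14)}
  {k, l} × {13, 14, 15} = {(k,13), (k,14), (k,15), (l,13), (l,14), (l,15)}
These 10 distinct sets form the basis B.
Close under arbitrary unions to get τ_{X×Y}; counting gives |τ_{X×Y}| = 16.


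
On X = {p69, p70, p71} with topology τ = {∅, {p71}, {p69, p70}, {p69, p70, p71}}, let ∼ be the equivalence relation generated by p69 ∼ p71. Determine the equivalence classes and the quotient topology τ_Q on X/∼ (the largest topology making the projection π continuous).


X/∼ = {[p69=p71], [p70]}; |τ_Q| = 2.

Equivalence classes: [p69=p71], [p70].
Quotient map π: X → X/∼ sends p69 ↦ [p69=p71], p70 ↦ [p70], p71 ↦ [p69=p71].
For each subset V ⊆ X/∼, compute π^{-1}(V) ⊆ X and check whether π^{-1}(V) ∈ τ. V is open in τ_Q iff π^{-1}(V) ∈ τ.
  V = {}: π^{-1}(V) = ∅ ∈ τ ✓.
  V = {[p69=p71]}: π^{-1}(V) = {p69, p71} ∉ τ ✗.
  V = {[p70]}: π^{-1}(V) = {p70} ∉ τ ✗.
  V = {[p69=p71], [p70]}: π^{-1}(V) = {p69, p70, p71} ∈ τ ✓.
Open sets in the quotient: τ_Q = {{}, {[p69=p71], [p70]}} (2 elements).


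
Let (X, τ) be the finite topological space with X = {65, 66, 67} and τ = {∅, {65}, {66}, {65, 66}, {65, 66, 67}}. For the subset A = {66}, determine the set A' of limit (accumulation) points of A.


A' = {67}

For each x ∈ X, list the open sets U ∈ τ with x ∈ U, then check whether U ∩ (A ∖ {x}) ≠ ∅ for every such U.
  x = 65: open {65} ∋ x has {65} ∩ (A ∖ {65}) = ∅, so x is NOT a limit point.
  x = 66: open {66} ∋ x has {66} ∩ (A ∖ {66}) = ∅, so x is NOT a limit point.
  x = 67: opens ∋ x are {65, 66, 67}; each meets A ∖ {67}, so x IS a limit point.
Collecting: A' = {67}.


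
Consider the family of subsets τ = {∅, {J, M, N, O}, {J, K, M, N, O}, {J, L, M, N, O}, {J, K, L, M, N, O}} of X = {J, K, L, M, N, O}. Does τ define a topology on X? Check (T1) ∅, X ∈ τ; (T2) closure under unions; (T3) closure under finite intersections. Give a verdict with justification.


τ IS a topology on X.

Axiom (T1): ∅ ∈ τ? Yes; X ∈ τ? Yes.
Axiom (T2/T3): check pairwise unions and intersections of members of τ.
All pairwise intersections and unions checked — each lies in τ. Therefore τ satisfies (T1), (T2), (T3): it IS a topology on X.


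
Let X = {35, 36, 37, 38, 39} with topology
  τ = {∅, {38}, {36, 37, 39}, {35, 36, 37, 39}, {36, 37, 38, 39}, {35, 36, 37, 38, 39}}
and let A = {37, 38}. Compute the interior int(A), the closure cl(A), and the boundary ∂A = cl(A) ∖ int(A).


int(A) = {38}, cl(A) = {35, 36, 37, 38, 39}, ∂A = {35, 36, 37, 39}.

Closed sets in (X, τ) are complements of opens:
  closed(X, τ) = {∅, {35}, {38}, {35, 38}, {35, 36, 37, 39}, {35, 36, 37, 38, 39}}.
int(A) = ⋃ {U ∈ τ : U ⊆ A}. Opens contained in A: ∅, {38}.
Taking the union of these: int(A) = {38}.
cl(A) = ⋂ {C closed : A ⊆ C}. Closed sets containing A: {35, 36, 37, 38, 39}.
Intersecting these: cl(A) = {35, 36, 37, 38, 39}.
∂A = cl(A) ∖ int(A) = {35, 36, 37, 38, 39} ∖ {38} = {35, 36, 37, 39}.


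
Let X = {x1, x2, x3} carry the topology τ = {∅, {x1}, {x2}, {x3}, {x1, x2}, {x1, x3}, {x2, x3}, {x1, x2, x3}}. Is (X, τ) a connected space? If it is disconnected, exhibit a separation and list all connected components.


(X, τ) is disconnected; components = [{x1}, {x2}, {x3}].

Find clopen sets (U ∈ τ with X ∖ U ∈ τ):
  U = ∅, X ∖ U = {x1, x2, x3} — both open, so U is clopen.
  U = {x1}, X ∖ U = {x2, x3} — both open, so U is clopen.
  U = {x2}, X ∖ U = {x1, x3} — both open, so U is clopen.
  U = {x3}, X ∖ U = {x1, x2} — both open, so U is clopen.
  U = {x1, x2}, X ∖ U = {x3} — both open, so U is clopen.
  U = {x1, x3}, X ∖ U = {x2} — both open, so U is clopen.
  U = {x2, x3}, X ∖ U = {x1} — both open, so U is clopen.
  U = {x1, x2, x3}, X ∖ U = ∅ — both open, so U is clopen.
Nontrivial clopen(s) exist: e.g. {x2, x3}. So (X, τ) is disconnected.
Compute connected components by grouping points that agree on all clopens:
  component: {x1}
  component: {x2}
  component: {x3}


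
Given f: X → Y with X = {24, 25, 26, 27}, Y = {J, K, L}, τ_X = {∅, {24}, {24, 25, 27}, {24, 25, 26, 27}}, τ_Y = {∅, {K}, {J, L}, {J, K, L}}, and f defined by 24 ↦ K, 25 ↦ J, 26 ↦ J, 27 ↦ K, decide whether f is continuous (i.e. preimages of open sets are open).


f is NOT continuous.

Compute f^{-1}(U) for each U ∈ τ_Y:
  U = ∅: f^{-1}(U) = ∅ ∈ τ_X ✓.
  U = {K}: f^{-1}(U) = {24, 27} ∉ τ_X ✗.
  U = {J, L}: f^{-1}(U) = {25, 26} ∉ τ_X ✗.
  U = {J, K, L}: f^{-1}(U) = {24, 25, 26, 27} ∈ τ_X ✓.
Found U = {K} with f^{-1}(U) = {24, 27} not in τ_X. Therefore f is NOT continuous.


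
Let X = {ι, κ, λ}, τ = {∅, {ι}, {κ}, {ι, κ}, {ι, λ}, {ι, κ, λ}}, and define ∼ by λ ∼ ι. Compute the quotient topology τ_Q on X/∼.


X/∼ = {[ι=λ], [κ]}; |τ_Q| = 4.

Equivalence classes: [ι=λ], [κ].
Quotient map π: X → X/∼ sends ι ↦ [ι=λ], κ ↦ [κ], λ ↦ [ι=λ].
For each subset V ⊆ X/∼, compute π^{-1}(V) ⊆ X and check whether π^{-1}(V) ∈ τ. V is open in τ_Q iff π^{-1}(V) ∈ τ.
  V = {}: π^{-1}(V) = ∅ ∈ τ ✓.
  V = {[ι=λ]}: π^{-1}(V) = {ι, λ} ∈ τ ✓.
  V = {[κ]}: π^{-1}(V) = {κ} ∈ τ ✓.
  V = {[ι=λ], [κ]}: π^{-1}(V) = {ι, κ, λ} ∈ τ ✓.
Open sets in the quotient: τ_Q = {{}, {[ι=λ]}, {[κ]}, {[ι=λ], [κ]}} (4 elements).


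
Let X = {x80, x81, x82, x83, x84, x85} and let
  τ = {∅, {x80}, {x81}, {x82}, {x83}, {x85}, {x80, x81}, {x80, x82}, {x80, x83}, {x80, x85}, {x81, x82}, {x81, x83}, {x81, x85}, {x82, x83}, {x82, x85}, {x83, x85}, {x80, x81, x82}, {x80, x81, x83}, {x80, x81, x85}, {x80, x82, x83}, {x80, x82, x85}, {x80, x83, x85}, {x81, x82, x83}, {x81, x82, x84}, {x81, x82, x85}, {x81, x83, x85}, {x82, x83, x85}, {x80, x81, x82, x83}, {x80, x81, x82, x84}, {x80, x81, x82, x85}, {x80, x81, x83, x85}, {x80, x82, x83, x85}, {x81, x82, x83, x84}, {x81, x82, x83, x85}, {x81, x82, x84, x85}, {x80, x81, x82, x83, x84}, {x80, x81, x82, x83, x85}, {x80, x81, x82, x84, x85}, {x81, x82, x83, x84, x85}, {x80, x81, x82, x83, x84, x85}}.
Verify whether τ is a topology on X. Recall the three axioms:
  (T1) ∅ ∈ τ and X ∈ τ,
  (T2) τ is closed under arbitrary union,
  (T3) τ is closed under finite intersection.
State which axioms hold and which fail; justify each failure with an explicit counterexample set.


τ IS a topology on X.

Axiom (T1): ∅ ∈ τ? Yes; X ∈ τ? Yes.
Axiom (T2/T3): check pairwise unions and intersections of members of τ.
All pairwise intersections and unions checked — each lies in τ. Therefore τ satisfies (T1), (T2), (T3): it IS a topology on X.


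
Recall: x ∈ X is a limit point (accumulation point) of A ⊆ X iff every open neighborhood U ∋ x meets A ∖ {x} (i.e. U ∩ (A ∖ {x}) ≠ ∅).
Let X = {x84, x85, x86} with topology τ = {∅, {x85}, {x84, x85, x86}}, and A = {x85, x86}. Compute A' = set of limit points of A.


A' = {x84, x86}

For each x ∈ X, list the open sets U ∈ τ with x ∈ U, then check whether U ∩ (A ∖ {x}) ≠ ∅ for every such U.
  x = x84: opens ∋ x are {x84, x85, x86}; each meets A ∖ {x84}, so x IS a limit point.
  x = x85: open {x85} ∋ x has {x85} ∩ (A ∖ {x85}) = ∅, so x is NOT a limit point.
  x = x86: opens ∋ x are {x84, x85, x86}; each meets A ∖ {x86}, so x IS a limit point.
Collecting: A' = {x84, x86}.


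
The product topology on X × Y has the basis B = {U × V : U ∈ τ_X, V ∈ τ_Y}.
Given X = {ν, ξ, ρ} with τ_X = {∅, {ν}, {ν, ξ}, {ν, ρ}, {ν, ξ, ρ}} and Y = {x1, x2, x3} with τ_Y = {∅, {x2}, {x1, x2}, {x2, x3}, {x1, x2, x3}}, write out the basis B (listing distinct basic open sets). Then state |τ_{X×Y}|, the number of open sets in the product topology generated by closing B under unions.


Basis B = {∅ × ∅, {ν} × {x2}, {ν} × {x1, x2}, {ν} × {x2, x3}, {ν, ξ} × {x2}, {ν, ρ} × {x2}, {ν} × {x1, x2, x3}, {ν, ξ, ρ} × {x2}, {ν, ξ} × {x1, x2}, {ν, ρ} × {x1, x2}, {ν, ξ} × {x2, x3}, {ν, ρ} × {x2, x3}, {ν, ξ} × {x1, x2, x3}, {ν, ρ} × {x1, x2, x3}, {ν, ξ, ρ} × {x1, x2}, {ν, ξ, ρ} × {x2, x3}, {ν, ξ, ρ} × {x1, x2, x3}}; |τ_{X×Y}| = 48.

Enumerate products U × V with U ∈ τ_X, V ∈ τ_Y (deduplicated):
  ∅ × ∅ = {} (∅)
  {ν} × {x2} = {(ν,x2)}
  {ν} × {x1, x2} = {(ν,x1), (ν,x2)}
  {ν} × {x2, x3} = {(ν,x2), (ν,x3)}
  {ν, ξ} × {x2} = {(ν,x2), (ξ,x2)}
  {ν, ρ} × {x2} = {(ν,x2), (ρ,x2)}
  {ν} × {x1, x2, x3} = {(ν,x1), (ν,x2), (ν,x3)}
  {ν, ξ, ρ} × {x2} = {(ν,x2), (ξ,x2), (ρ,x2)}
  {ν, ξ} × {x1, x2} = {(ν,x1), (ν,x2), (ξ,x1), (ξ,x2)}
  {ν, ρ} × {x1, x2} = {(ν,x1), (ν,x2), (ρ,x1), (ρ,x2)}
  {ν, ξ} × {x2, x3} = {(ν,x2), (ν,x3), (ξ,x2), (ξ,x3)}
  {ν, ρ} × {x2, x3} = {(ν,x2), (ν,x3), (ρ,x2), (ρ,x3)}
  {ν, ξ} × {x1, x2, x3} = {(ν,x1), (ν,x2), (ν,x3), (ξ,x1), (ξ,x2), (ξ,x3)}
  {ν, ρ} × {x1, x2, x3} = {(ν,x1), (ν,x2), (ν,x3), (ρ,x1), (ρ,x2), (ρ,x3)}
  {ν, ξ, ρ} × {x1, x2} = {(ν,x1), (ν,x2), (ξ,x1), (ξ,x2), (ρ,x1), (ρ,x2)}
  {ν, ξ, ρ} × {x2, x3} = {(ν,x2), (ν,x3), (ξ,x2), (ξ,x3), (ρ,x2), (ρ,x3)}
  {ν, ξ, ρ} × {x1, x2, x3} = {(ν,x1), (ν,x2), (ν,x3), (ξ,x1), (ξ,x2), (ξ,x3), (ρ,x1), (ρ,x2), (ρ,x3)}
These 17 distinct sets form the basis B.
Close under arbitrary unions to get τ_{X×Y}; counting gives |τ_{X×Y}| = 48.


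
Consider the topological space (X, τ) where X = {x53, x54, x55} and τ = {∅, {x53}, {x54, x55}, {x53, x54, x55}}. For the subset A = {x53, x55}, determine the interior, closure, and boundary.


int(A) = {x53}, cl(A) = {x53, x54, x55}, ∂A = {x54, x55}.

Closed sets in (X, τ) are complements of opens:
  closed(X, τ) = {∅, {x53}, {x54, x55}, {x53, x54, x55}}.
int(A) = ⋃ {U ∈ τ : U ⊆ A}. Opens contained in A: ∅, {x53}.
Taking the union of these: int(A) = {x53}.
cl(A) = ⋂ {C closed : A ⊆ C}. Closed sets containing A: {x53, x54, x55}.
Intersecting these: cl(A) = {x53, x54, x55}.
∂A = cl(A) ∖ int(A) = {x53, x54, x55} ∖ {x53} = {x54, x55}.


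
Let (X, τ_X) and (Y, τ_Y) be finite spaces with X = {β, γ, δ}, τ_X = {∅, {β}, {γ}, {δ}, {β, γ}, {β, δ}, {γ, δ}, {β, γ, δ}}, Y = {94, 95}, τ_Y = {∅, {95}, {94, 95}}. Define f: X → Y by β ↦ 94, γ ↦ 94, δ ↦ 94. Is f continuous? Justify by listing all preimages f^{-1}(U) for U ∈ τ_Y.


f IS continuous.

Compute f^{-1}(U) for each U ∈ τ_Y:
  U = ∅: f^{-1}(U) = ∅ ∈ τ_X ✓.
  U = {95}: f^{-1}(U) = ∅ ∈ τ_X ✓.
  U = {94, 95}: f^{-1}(U) = {β, γ, δ} ∈ τ_X ✓.
Every preimage lies in τ_X, so f IS continuous.


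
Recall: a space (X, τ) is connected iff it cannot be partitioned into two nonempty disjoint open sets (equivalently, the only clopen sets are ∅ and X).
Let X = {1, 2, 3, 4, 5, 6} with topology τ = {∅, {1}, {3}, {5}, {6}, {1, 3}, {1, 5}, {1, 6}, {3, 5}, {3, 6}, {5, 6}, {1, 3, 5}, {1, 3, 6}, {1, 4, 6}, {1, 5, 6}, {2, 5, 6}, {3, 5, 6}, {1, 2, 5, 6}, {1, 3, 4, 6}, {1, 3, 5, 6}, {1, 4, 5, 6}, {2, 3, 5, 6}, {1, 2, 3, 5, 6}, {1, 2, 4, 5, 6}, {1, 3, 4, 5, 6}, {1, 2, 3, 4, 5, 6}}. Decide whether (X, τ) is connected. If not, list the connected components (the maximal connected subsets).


(X, τ) is disconnected; components = [{3}, {1, 2, 4, 5, 6}].

Find clopen sets (U ∈ τ with X ∖ U ∈ τ):
  U = ∅, X ∖ U = {1, 2, 3, 4, 5, 6} — both open, so U is clopen.
  U = {3}, X ∖ U = {1, 2, 4, 5, 6} — both open, so U is clopen.
  U = {1, 2, 4, 5, 6}, X ∖ U = {3} — both open, so U is clopen.
  U = {1, 2, 3, 4, 5, 6}, X ∖ U = ∅ — both open, so U is clopen.
Nontrivial clopen(s) exist: e.g. {1, 2, 4, 5, 6}. So (X, τ) is disconnected.
Compute connected components by grouping points that agree on all clopens:
  component: {3}
  component: {1, 2, 4, 5, 6}


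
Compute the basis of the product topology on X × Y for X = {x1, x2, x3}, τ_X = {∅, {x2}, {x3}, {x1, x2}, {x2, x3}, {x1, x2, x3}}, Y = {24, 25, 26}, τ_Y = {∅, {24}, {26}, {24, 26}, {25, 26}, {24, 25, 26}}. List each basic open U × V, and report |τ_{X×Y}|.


Basis B = {∅ × ∅, {x2} × {24}, {x2} × {26}, {x3} × {24}, {x3} × {26}, {x1, x2} × {24}, {x1, x2} × {26}, {x2} × {24, 26}, {x2, x3} × {24}, {x2} × {25, 26}, {x2, x3} × {26}, {x3} × {24, 26}, {x3} × {25, 26}, {x1, x2, x3} × {24}, {x1, x2, x3} × {26}, {x2} × {24, 25, 26}, {x3} × {24, 25, 26}, {x1, x2} × {24, 26}, {x1, x2} × {25, 26}, {x2, x3} × {24, 26}, {x2, x3} × {25, 26}, {x1, x2} × {24, 25, 26}, {x1, x2, x3} × {24, 26}, {x1, x2, x3} × {25, 26}, {x2, x3} × {24, 25, 26}, {x1, x2, x3} × {24, 25, 26}}; |τ_{X×Y}| = 108.

Enumerate products U × V with U ∈ τ_X, V ∈ τ_Y (deduplicated):
  ∅ × ∅ = {} (∅)
  {x2} × {24} = {(x2,24)}
  {x2} × {26} = {(x2,26)}
  {x3} × {24} = {(x3,24)}
  {x3} × {26} = {(x3,26)}
  {x1, x2} × {24} = {(x1,24), (x2,24)}
  {x1, x2} × {26} = {(x1,26), (x2,26)}
  {x2} × {24, 26} = {(x2,24), (x2,26)}
  {x2, x3} × {24} = {(x2,24), (x3,24)}
  {x2} × {25, 26} = {(x2,25), (x2,26)}
  {x2, x3} × {26} = {(x2,26), (x3,26)}
  {x3} × {24, 26} = {(x3,24), (x3,26)}
  {x3} × {25, 26} = {(x3,25), (x3,26)}
  {x1, x2, x3} × {24} = {(x1,24), (x2,24), (x3,24)}
  {x1, x2, x3} × {26} = {(x1,26), (x2,26), (x3,26)}
  {x2} × {24, 25, 26} = {(x2,24), (x2,25), (x2,26)}
  {x3} × {24, 25, 26} = {(x3,24), (x3,25), (x3,26)}
  {x1, x2} × {24, 26} = {(x1,24), (x1,26), (x2,24), (x2,26)}
  {x1, x2} × {25, 26} = {(x1,25), (x1,26), (x2,25), (x2,26)}
  {x2, x3} × {24, 26} = {(x2,24), (x2,26), (x3,24), (x3,26)}
  {x2, x3} × {25, 26} = {(x2,25), (x2,26), (x3,25), (x3,26)}
  {x1, x2} × {24, 25, 26} = {(x1,24), (x1,25), (x1,26), (x2,24), (x2,25), (x2,26)}
  {x1, x2, x3} × {24, 26} = {(x1,24), (x1,26), (x2,24), (x2,26), (x3,24), (x3,26)}
  {x1, x2, x3} × {25, 26} = {(x1,25), (x1,26), (x2,25), (x2,26), (x3,25), (x3,26)}
  {x2, x3} × {24, 25, 26} = {(x2,24), (x2,25), (x2,26), (x3,24), (x3,25), (x3,26)}
  {x1, x2, x3} × {24, 25, 26} = {(x1,24), (x1,25), (x1,26), (x2,24), (x2,25), (x2,26), (x3,24), (x3,25), (x3,26)}
These 26 distinct sets form the basis B.
Close under arbitrary unions to get τ_{X×Y}; counting gives |τ_{X×Y}| = 108.


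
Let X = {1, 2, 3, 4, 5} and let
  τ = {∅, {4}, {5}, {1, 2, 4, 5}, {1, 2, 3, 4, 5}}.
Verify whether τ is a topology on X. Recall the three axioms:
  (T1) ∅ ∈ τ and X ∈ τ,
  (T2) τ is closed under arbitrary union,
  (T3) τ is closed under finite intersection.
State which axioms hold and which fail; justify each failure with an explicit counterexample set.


τ is NOT a topology on X.

Axiom (T1): ∅ ∈ τ? Yes; X ∈ τ? Yes.
Axiom (T2/T3): check pairwise unions and intersections of members of τ.
Counterexample for (T2): {4} ∪ {5} = {4, 5} ∉ τ. Therefore τ is NOT a topology.


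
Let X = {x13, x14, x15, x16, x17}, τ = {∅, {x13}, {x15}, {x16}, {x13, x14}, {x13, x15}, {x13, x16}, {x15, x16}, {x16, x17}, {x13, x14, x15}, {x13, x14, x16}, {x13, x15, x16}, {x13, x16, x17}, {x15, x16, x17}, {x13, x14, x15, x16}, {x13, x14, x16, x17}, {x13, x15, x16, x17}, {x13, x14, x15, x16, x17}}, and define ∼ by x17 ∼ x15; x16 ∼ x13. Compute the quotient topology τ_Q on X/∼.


X/∼ = {[x13=x16], [x14], [x15=x17]}; |τ_Q| = 5.

Equivalence classes: [x13=x16], [x14], [x15=x17].
Quotient map π: X → X/∼ sends x13 ↦ [x13=x16], x14 ↦ [x14], x15 ↦ [x15=x17], x16 ↦ [x13=x16], x17 ↦ [x15=x17].
For each subset V ⊆ X/∼, compute π^{-1}(V) ⊆ X and check whether π^{-1}(V) ∈ τ. V is open in τ_Q iff π^{-1}(V) ∈ τ.
  V = {}: π^{-1}(V) = ∅ ∈ τ ✓.
  V = {[x13=x16]}: π^{-1}(V) = {x13, x16} ∈ τ ✓.
  V = {[x14]}: π^{-1}(V) = {x14} ∉ τ ✗.
  V = {[x13=x16], [x14]}: π^{-1}(V) = {x13, x14, x16} ∈ τ ✓.
  V = {[x15=x17]}: π^{-1}(V) = {x15, x17} ∉ τ ✗.
  V = {[x13=x16], [x15=x17]}: π^{-1}(V) = {x13, x15, x16, x17} ∈ τ ✓.
  V = {[x14], [x15=x17]}: π^{-1}(V) = {x14, x15, x17} ∉ τ ✗.
  V = {[x13=x16], [x14], [x15=x17]}: π^{-1}(V) = {x13, x14, x15, x16, x17} ∈ τ ✓.
Open sets in the quotient: τ_Q = {{}, {[x13=x16]}, {[x13=x16], [x14]}, {[x13=x16], [x15=x17]}, {[x13=x16], [x14], [x15=x17]}} (5 elements).


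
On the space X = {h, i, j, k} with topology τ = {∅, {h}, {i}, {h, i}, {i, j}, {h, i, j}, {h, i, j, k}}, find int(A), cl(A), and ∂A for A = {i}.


int(A) = {i}, cl(A) = {i, j, k}, ∂A = {j, k}.

Closed sets in (X, τ) are complements of opens:
  closed(X, τ) = {∅, {k}, {h, k}, {j, k}, {h, j, k}, {i, j, k}, {h, i, j, k}}.
int(A) = ⋃ {U ∈ τ : U ⊆ A}. Opens contained in A: ∅, {i}.
Taking the union of these: int(A) = {i}.
cl(A) = ⋂ {C closed : A ⊆ C}. Closed sets containing A: {i, j, k}, {h, i, j, k}.
Intersecting these: cl(A) = {i, j, k}.
∂A = cl(A) ∖ int(A) = {i, j, k} ∖ {i} = {j, k}.


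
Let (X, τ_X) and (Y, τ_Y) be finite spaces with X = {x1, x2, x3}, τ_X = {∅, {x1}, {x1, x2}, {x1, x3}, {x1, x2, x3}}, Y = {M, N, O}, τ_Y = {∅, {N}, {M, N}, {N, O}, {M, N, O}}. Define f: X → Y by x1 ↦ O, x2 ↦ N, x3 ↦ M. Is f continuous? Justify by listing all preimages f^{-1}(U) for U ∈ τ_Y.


f is NOT continuous.

Compute f^{-1}(U) for each U ∈ τ_Y:
  U = ∅: f^{-1}(U) = ∅ ∈ τ_X ✓.
  U = {N}: f^{-1}(U) = {x2} ∉ τ_X ✗.
  U = {M, N}: f^{-1}(U) = {x2, x3} ∉ τ_X ✗.
  U = {N, O}: f^{-1}(U) = {x1, x2} ∈ τ_X ✓.
  U = {M, N, O}: f^{-1}(U) = {x1, x2, x3} ∈ τ_X ✓.
Found U = {N} with f^{-1}(U) = {x2} not in τ_X. Therefore f is NOT continuous.


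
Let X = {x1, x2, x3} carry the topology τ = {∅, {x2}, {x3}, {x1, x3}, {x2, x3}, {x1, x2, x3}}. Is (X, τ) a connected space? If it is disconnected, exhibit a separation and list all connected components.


(X, τ) is disconnected; components = [{x2}, {x1, x3}].

Find clopen sets (U ∈ τ with X ∖ U ∈ τ):
  U = ∅, X ∖ U = {x1, x2, x3} — both open, so U is clopen.
  U = {x2}, X ∖ U = {x1, x3} — both open, so U is clopen.
  U = {x1, x3}, X ∖ U = {x2} — both open, so U is clopen.
  U = {x1, x2, x3}, X ∖ U = ∅ — both open, so U is clopen.
Nontrivial clopen(s) exist: e.g. {x2}. So (X, τ) is disconnected.
Compute connected components by grouping points that agree on all clopens:
  component: {x2}
  component: {x1, x3}


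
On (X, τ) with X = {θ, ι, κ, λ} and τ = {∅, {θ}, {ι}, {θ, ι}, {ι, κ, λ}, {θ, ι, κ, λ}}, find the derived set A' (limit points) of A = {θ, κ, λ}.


A' = {κ, λ}

For each x ∈ X, list the open sets U ∈ τ with x ∈ U, then check whether U ∩ (A ∖ {x}) ≠ ∅ for every such U.
  x = θ: open {θ} ∋ x has {θ} ∩ (A ∖ {θ}) = ∅, so x is NOT a limit point.
  x = ι: open {ι} ∋ x has {ι} ∩ (A ∖ {ι}) = ∅, so x is NOT a limit point.
  x = κ: opens ∋ x are {ι, κ, λ}, {θ, ι, κ, λ}; each meets A ∖ {κ}, so x IS a limit point.
  x = λ: opens ∋ x are {ι, κ, λ}, {θ, ι, κ, λ}; each meets A ∖ {λ}, so x IS a limit point.
Collecting: A' = {κ, λ}.


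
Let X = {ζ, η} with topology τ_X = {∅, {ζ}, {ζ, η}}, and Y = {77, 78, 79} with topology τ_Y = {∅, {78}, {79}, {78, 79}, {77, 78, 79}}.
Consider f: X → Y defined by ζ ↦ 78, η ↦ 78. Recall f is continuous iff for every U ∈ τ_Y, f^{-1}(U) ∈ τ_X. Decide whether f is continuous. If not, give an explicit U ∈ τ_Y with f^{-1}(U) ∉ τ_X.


f IS continuous.

Compute f^{-1}(U) for each U ∈ τ_Y:
  U = ∅: f^{-1}(U) = ∅ ∈ τ_X ✓.
  U = {78}: f^{-1}(U) = {ζ, η} ∈ τ_X ✓.
  U = {79}: f^{-1}(U) = ∅ ∈ τ_X ✓.
  U = {78, 79}: f^{-1}(U) = {ζ, η} ∈ τ_X ✓.
  U = {77, 78, 79}: f^{-1}(U) = {ζ, η} ∈ τ_X ✓.
Every preimage lies in τ_X, so f IS continuous.


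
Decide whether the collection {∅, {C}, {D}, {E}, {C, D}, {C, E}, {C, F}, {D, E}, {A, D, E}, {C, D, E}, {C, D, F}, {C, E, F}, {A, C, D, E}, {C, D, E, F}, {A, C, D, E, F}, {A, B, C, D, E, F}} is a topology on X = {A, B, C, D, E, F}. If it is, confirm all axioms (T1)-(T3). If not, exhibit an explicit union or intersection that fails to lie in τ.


τ IS a topology on X.

Axiom (T1): ∅ ∈ τ? Yes; X ∈ τ? Yes.
Axiom (T2/T3): check pairwise unions and intersections of members of τ.
All pairwise intersections and unions checked — each lies in τ. Therefore τ satisfies (T1), (T2), (T3): it IS a topology on X.


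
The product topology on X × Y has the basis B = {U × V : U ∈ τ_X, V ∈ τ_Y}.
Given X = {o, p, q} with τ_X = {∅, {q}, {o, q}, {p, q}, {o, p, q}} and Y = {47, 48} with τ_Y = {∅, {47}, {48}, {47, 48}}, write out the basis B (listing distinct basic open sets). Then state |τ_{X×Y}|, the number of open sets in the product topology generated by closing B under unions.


Basis B = {∅ × ∅, {q} × {47}, {q} × {48}, {o, q} × {47}, {o, q} × {48}, {p, q} × {47}, {p, q} × {48}, {q} × {47, 48}, {o, p, q} × {47}, {o, p, q} × {48}, {o, q} × {47, 48}, {p, q} × {47, 48}, {o, p, q} × {47, 48}}; |τ_{X×Y}| = 25.

Enumerate products U × V with U ∈ τ_X, V ∈ τ_Y (deduplicated):
  ∅ × ∅ = {} (∅)
  {q} × {47} = {(q,47)}
  {q} × {48} = {(q,48)}
  {o, q} × {47} = {(o,47), (q,47)}
  {o, q} × {48} = {(o,48), (q,48)}
  {p, q} × {47} = {(p,47), (q,47)}
  {p, q} × {48} = {(p,48), (q,48)}
  {q} × {47, 48} = {(q,47), (q,48)}
  {o, p, q} × {47} = {(o,47), (p,47), (q,47)}
  {o, p, q} × {48} = {(o,48), (p,48), (q,48)}
  {o, q} × {47, 48} = {(o,47), (o,48), (q,47), (q,48)}
  {p, q} × {47, 48} = {(p,47), (p,48), (q,47), (q,48)}
  {o, p, q} × {47, 48} = {(o,47), (o,48), (p,47), (p,48), (q,47), (q,48)}
These 13 distinct sets form the basis B.
Close under arbitrary unions to get τ_{X×Y}; counting gives |τ_{X×Y}| = 25.


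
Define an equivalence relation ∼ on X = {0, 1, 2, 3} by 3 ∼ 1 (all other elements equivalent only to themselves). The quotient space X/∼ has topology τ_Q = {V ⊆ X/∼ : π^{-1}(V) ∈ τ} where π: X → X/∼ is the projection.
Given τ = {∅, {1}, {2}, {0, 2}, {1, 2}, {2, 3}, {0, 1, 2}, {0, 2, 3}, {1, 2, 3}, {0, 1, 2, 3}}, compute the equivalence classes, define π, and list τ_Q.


X/∼ = {[0], [1=3], [2]}; |τ_Q| = 5.

Equivalence classes: [0], [1=3], [2].
Quotient map π: X → X/∼ sends 0 ↦ [0], 1 ↦ [1=3], 2 ↦ [2], 3 ↦ [1=3].
For each subset V ⊆ X/∼, compute π^{-1}(V) ⊆ X and check whether π^{-1}(V) ∈ τ. V is open in τ_Q iff π^{-1}(V) ∈ τ.
  V = {}: π^{-1}(V) = ∅ ∈ τ ✓.
  V = {[0]}: π^{-1}(V) = {0} ∉ τ ✗.
  V = {[1=3]}: π^{-1}(V) = {1, 3} ∉ τ ✗.
  V = {[0], [1=3]}: π^{-1}(V) = {0, 1, 3} ∉ τ ✗.
  V = {[2]}: π^{-1}(V) = {2} ∈ τ ✓.
  V = {[0], [2]}: π^{-1}(V) = {0, 2} ∈ τ ✓.
  V = {[1=3], [2]}: π^{-1}(V) = {1, 2, 3} ∈ τ ✓.
  V = {[0], [1=3], [2]}: π^{-1}(V) = {0, 1, 2, 3} ∈ τ ✓.
Open sets in the quotient: τ_Q = {{}, {[2]}, {[0], [2]}, {[1=3], [2]}, {[0], [1=3], [2]}} (5 elements).


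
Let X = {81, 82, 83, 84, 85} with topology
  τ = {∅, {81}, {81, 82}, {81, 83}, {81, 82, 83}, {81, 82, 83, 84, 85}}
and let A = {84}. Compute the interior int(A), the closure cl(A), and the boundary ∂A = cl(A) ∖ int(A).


int(A) = ∅, cl(A) = {84, 85}, ∂A = {84, 85}.

Closed sets in (X, τ) are complements of opens:
  closed(X, τ) = {∅, {84, 85}, {82, 84, 85}, {83, 84, 85}, {82, 83, 84, 85}, {81, 82, 83, 84, 85}}.
int(A) = ⋃ {U ∈ τ : U ⊆ A}. Opens contained in A: ∅.
Taking the union of these: int(A) = ∅.
cl(A) = ⋂ {C closed : A ⊆ C}. Closed sets containing A: {84, 85}, {82, 84, 85}, {83, 84, 85}, {82, 83, 84, 85}, {81, 82, 83, 84, 85}.
Intersecting these: cl(A) = {84, 85}.
∂A = cl(A) ∖ int(A) = {84, 85} ∖ ∅ = {84, 85}.


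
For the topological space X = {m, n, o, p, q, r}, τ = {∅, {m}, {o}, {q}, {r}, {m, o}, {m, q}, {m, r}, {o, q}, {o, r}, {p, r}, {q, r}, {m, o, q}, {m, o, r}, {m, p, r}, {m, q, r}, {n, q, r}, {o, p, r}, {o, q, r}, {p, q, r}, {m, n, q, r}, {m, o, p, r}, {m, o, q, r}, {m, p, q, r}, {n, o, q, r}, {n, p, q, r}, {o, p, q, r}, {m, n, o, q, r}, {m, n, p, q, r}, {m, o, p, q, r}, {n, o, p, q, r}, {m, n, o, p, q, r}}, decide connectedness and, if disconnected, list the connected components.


(X, τ) is disconnected; components = [{m}, {o}, {n, p, q, r}].

Find clopen sets (U ∈ τ with X ∖ U ∈ τ):
  U = ∅, X ∖ U = {m, n, o, p, q, r} — both open, so U is clopen.
  U = {m}, X ∖ U = {n, o, p, q, r} — both open, so U is clopen.
  U = {o}, X ∖ U = {m, n, p, q, r} — both open, so U is clopen.
  U = {m, o}, X ∖ U = {n, p, q, r} — both open, so U is clopen.
  U = {n, p, q, r}, X ∖ U = {m, o} — both open, so U is clopen.
  U = {m, n, p, q, r}, X ∖ U = {o} — both open, so U is clopen.
  U = {n, o, p, q, r}, X ∖ U = {m} — both open, so U is clopen.
  U = {m, n, o, p, q, r}, X ∖ U = ∅ — both open, so U is clopen.
Nontrivial clopen(s) exist: e.g. {m, n, p, q, r}. So (X, τ) is disconnected.
Compute connected components by grouping points that agree on all clopens:
  component: {m}
  component: {o}
  component: {n, p, q, r}


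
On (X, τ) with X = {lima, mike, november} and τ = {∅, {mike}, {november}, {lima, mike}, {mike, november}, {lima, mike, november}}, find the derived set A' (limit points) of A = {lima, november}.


A' = ∅

For each x ∈ X, list the open sets U ∈ τ with x ∈ U, then check whether U ∩ (A ∖ {x}) ≠ ∅ for every such U.
  x = lima: open {lima, mike} ∋ x has {lima, mike} ∩ (A ∖ {lima}) = ∅, so x is NOT a limit point.
  x = mike: open {mike} ∋ x has {mike} ∩ (A ∖ {mike}) = ∅, so x is NOT a limit point.
  x = november: open {november} ∋ x has {november} ∩ (A ∖ {november}) = ∅, so x is NOT a limit point.
Collecting: A' = ∅.


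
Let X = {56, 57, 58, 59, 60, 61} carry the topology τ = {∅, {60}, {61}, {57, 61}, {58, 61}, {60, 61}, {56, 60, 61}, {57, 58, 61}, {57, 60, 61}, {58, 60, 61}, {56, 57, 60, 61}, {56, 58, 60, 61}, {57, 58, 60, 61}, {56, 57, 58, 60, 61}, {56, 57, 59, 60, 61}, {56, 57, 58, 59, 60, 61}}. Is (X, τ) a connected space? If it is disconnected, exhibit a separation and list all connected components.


(X, τ) is connected.

Find clopen sets (U ∈ τ with X ∖ U ∈ τ):
  U = ∅, X ∖ U = {56, 57, 58, 59, 60, 61} — both open, so U is clopen.
  U = {56, 57, 58, 59, 60, 61}, X ∖ U = ∅ — both open, so U is clopen.
Only trivial clopens (∅ and X) exist, so (X, τ) is connected.
Compute connected components by grouping points that agree on all clopens:
  component: {56, 57, 58, 59, 60, 61}


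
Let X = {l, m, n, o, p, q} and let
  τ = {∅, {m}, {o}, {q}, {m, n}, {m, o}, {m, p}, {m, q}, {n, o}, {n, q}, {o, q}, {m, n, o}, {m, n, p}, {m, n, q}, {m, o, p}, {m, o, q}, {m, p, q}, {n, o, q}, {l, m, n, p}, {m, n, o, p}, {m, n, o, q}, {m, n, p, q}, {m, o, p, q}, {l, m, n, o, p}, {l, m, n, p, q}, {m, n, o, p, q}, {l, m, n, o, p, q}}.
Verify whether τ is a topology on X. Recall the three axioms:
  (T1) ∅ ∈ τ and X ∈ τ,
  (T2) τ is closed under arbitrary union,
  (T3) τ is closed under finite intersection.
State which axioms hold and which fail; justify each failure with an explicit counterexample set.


τ is NOT a topology on X.

Axiom (T1): ∅ ∈ τ? Yes; X ∈ τ? Yes.
Axiom (T2/T3): check pairwise unions and intersections of members of τ.
Counterexample for (T3): {m, n} ∩ {n, o} = {n} ∉ τ. Therefore τ is NOT a topology.


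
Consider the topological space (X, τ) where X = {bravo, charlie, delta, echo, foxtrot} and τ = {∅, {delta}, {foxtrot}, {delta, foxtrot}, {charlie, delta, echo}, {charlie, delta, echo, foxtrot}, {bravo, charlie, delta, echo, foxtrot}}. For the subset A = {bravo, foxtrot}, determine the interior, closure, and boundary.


int(A) = {foxtrot}, cl(A) = {bravo, foxtrot}, ∂A = {bravo}.

Closed sets in (X, τ) are complements of opens:
  closed(X, τ) = {∅, {bravo}, {bravo, foxtrot}, {bravo, charlie, echo}, {bravo, charlie, delta, echo}, {bravo, charlie, echo, foxtrot}, {bravo, charlie, delta, echo, foxtrot}}.
int(A) = ⋃ {U ∈ τ : U ⊆ A}. Opens contained in A: ∅, {foxtrot}.
Taking the union of these: int(A) = {foxtrot}.
cl(A) = ⋂ {C closed : A ⊆ C}. Closed sets containing A: {bravo, foxtrot}, {bravo, charlie, echo, foxtrot}, {bravo, charlie, delta, echo, foxtrot}.
Intersecting these: cl(A) = {bravo, foxtrot}.
∂A = cl(A) ∖ int(A) = {bravo, foxtrot} ∖ {foxtrot} = {bravo}.


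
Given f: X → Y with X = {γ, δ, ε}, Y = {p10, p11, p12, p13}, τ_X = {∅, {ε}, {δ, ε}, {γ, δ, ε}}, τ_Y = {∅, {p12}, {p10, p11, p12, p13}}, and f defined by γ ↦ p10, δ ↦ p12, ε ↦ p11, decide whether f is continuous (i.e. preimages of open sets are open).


f is NOT continuous.

Compute f^{-1}(U) for each U ∈ τ_Y:
  U = ∅: f^{-1}(U) = ∅ ∈ τ_X ✓.
  U = {p12}: f^{-1}(U) = {δ} ∉ τ_X ✗.
  U = {p10, p11, p12, p13}: f^{-1}(U) = {γ, δ, ε} ∈ τ_X ✓.
Found U = {p12} with f^{-1}(U) = {δ} not in τ_X. Therefore f is NOT continuous.


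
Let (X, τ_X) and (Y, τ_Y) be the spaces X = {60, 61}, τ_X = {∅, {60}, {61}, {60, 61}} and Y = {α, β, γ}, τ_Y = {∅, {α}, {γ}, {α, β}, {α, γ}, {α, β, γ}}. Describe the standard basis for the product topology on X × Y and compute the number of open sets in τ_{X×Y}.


Basis B = {∅ × ∅, {60} × {α}, {60} × {γ}, {61} × {α}, {61} × {γ}, {60} × {α, β}, {60} × {α, γ}, {60, 61} × {α}, {60, 61} × {γ}, {61} × {α, β}, {61} × {α, γ}, {60} × {α, β, γ}, {61} × {α, β, γ}, {60, 61} × {α, β}, {60, 61} × {α, γ}, {60, 61} × {α, β, γ}}; |τ_{X×Y}| = 36.

Enumerate products U × V with U ∈ τ_X, V ∈ τ_Y (deduplicated):
  ∅ × ∅ = {} (∅)
  {60} × {α} = {(60,α)}
  {60} × {γ} = {(60,γ)}
  {61} × {α} = {(61,α)}
  {61} × {γ} = {(61,γ)}
  {60} × {α, β} = {(60,α), (60,β)}
  {60} × {α, γ} = {(60,α), (60,γ)}
  {60, 61} × {α} = {(60,α), (61,α)}
  {60, 61} × {γ} = {(60,γ), (61,γ)}
  {61} × {α, β} = {(61,α), (61,β)}
  {61} × {α, γ} = {(61,α), (61,γ)}
  {60} × {α, β, γ} = {(60,α), (60,β), (60,γ)}
  {61} × {α, β, γ} = {(61,α), (61,β), (61,γ)}
  {60, 61} × {α, β} = {(60,α), (60,β), (61,α), (61,β)}
  {60, 61} × {α, γ} = {(60,α), (60,γ), (61,α), (61,γ)}
  {60, 61} × {α, β, γ} = {(60,α), (60,β), (60,γ), (61,α), (61,β), (61,γ)}
These 16 distinct sets form the basis B.
Close under arbitrary unions to get τ_{X×Y}; counting gives |τ_{X×Y}| = 36.
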